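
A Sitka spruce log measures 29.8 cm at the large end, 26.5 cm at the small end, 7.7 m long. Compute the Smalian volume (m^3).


Smalian: V = (A1 + A2)/2 * L,  A = pi*(D/200)^2
A1 = pi*(29.8/200)^2 = 0.069746 m^2
A2 = pi*(26.5/200)^2 = 0.055155 m^2
V = (0.069746+0.055155)/2*7.7 = 0.4809 m^3

0.4809


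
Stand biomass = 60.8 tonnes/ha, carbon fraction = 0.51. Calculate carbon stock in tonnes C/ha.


Formula: Carbon Stock = Biomass * Carbon Fraction
C = 60.8 t/ha * 0.51
C = 31.0 t C/ha

31.0


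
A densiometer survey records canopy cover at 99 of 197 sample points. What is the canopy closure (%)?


Formula: Canopy closure = covered points / total points * 100
Closure = 99 / 197 * 100
Closure = 0.5025 * 100 = 50.3%

50.3


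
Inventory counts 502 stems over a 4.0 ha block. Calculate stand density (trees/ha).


Formula: Stand Density = N_trees / Area_ha
Density = 502 trees / 4.0 ha
Density = 126 trees/ha

126


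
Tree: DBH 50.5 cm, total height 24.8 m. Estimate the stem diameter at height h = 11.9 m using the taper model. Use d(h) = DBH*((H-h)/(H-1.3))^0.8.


Taper: d(h) = DBH * ((H - h) / (H - 1.3))^0.8
Numerator = H - h = 24.8 - 11.9 = 12.9 m
Denominator = H - 1.3 = 24.8 - 1.3 = 23.5 m
Ratio = 12.9 / 23.5 = 0.54894
d = 50.5 * 0.54894^0.8 = 31.3 cm

31.3


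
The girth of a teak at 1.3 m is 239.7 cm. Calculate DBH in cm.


Formula: DBH = C / pi
DBH = 239.7 / pi
pi = 3.14159...
DBH = 76.3 cm

76.3


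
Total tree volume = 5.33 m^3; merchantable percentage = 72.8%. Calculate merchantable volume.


Formula: MV = V_total * (merchantable_pct / 100)
Merchantable fraction = 72.8% / 100 = 0.728
MV = 5.33 m^3 * 0.728 = 3.88 m^3

3.88


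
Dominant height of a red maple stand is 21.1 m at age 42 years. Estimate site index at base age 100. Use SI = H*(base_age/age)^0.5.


Formula: SI = H_dom * (base_age / age)^0.5
Age ratio = 100 / 42 = 2.38095
sqrt(age_ratio) = 1.54303
SI = 21.1 * 1.54303 = 32.6 m

32.6


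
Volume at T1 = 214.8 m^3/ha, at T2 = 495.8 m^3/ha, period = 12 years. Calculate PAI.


Formula: PAI = (V_T2 - V_T1) / (T2 - T1)
Volume increment = 495.8 - 214.8 = 281.0 m^3/ha
PAI = 281.0 / 12 = 23.42 m^3/ha/year

23.42


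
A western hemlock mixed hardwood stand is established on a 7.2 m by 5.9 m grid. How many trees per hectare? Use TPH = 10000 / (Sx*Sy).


Formula: TPH = 10000 m^2/ha / (spacing_x * spacing_y)
Area per tree = 7.2 m * 5.9 m = 42.48 m^2
TPH = 10000 / 42.48 = 235 trees/ha

235


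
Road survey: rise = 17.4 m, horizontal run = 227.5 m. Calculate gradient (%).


Formula: Gradient = rise / run * 100
Gradient = 17.4 / 227.5 * 100 = 7.6%

7.6


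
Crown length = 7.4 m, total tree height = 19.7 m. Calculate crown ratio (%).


Formula: Crown Ratio = (Crown Length / Total Height) * 100
CR = (7.4 m / 19.7 m) * 100
CR = 0.3756 * 100 = 37.6%

37.6


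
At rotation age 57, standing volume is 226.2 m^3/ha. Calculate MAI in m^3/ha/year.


Formula: MAI = Total Volume / Stand Age
MAI = 226.2 m^3/ha / 57 years
MAI = 3.97 m^3/ha/year

3.97


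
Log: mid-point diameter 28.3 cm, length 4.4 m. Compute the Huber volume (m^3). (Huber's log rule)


Huber: V = Am * L,  Am = pi*(Dm/200)^2
Am = pi*(28.3/200)^2 = 0.062902 m^2
V = 0.062902*4.4 = 0.2768 m^3

0.2768


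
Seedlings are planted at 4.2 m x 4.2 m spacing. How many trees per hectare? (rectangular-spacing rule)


Formula: TPH = 10000 m^2/ha / (spacing_x * spacing_y)
Area per tree = 4.2 m * 4.2 m = 17.64 m^2
TPH = 10000 / 17.64 = 567 trees/ha

567


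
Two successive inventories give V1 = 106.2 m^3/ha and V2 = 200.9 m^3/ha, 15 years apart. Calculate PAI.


Formula: PAI = (V_T2 - V_T1) / (T2 - T1)
Volume increment = 200.9 - 106.2 = 94.7 m^3/ha
PAI = 94.7 / 15 = 6.31 m^3/ha/year

6.31


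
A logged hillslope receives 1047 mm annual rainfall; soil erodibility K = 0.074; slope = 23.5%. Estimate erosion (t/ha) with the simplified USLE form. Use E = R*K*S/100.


Formula: E = R * K * S / 100  (simplified USLE)
R * K = 1047 * 0.074 = 77.478
E = 77.478 * 23.5 / 100 = 18.21 t/ha

18.21


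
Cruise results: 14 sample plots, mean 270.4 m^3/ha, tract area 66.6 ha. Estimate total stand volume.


Formula: Total Volume = Mean Volume per ha * Total Area
Total Volume = 270.4 m^3/ha * 66.6 ha
Total Volume = 18009 m^3

18009


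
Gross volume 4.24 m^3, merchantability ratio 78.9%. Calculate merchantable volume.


Formula: MV = V_total * (merchantable_pct / 100)
Merchantable fraction = 78.9% / 100 = 0.789
MV = 4.24 m^3 * 0.789 = 3.345 m^3

3.345


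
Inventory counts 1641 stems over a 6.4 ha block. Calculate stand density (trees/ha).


Formula: Stand Density = N_trees / Area_ha
Density = 1641 trees / 6.4 ha
Density = 256 trees/ha

256


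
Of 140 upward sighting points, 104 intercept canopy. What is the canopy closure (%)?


Formula: Canopy closure = covered points / total points * 100
Closure = 104 / 140 * 100
Closure = 0.7429 * 100 = 74.3%

74.3


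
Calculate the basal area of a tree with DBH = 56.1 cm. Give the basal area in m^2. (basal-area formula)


Formula: BA = pi * (DBH/2)^2 / 10000  (cm^2 to m^2)
Radius = DBH/2 = 56.1/2 = 28.05 cm
BA = pi * 28.05^2 / 10000
   = 2471.813 cm^2 / 10000
   = 0.2472 m^2

0.2472


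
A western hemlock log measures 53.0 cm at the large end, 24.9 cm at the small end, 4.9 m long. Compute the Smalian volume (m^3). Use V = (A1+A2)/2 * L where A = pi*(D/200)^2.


Smalian: V = (A1 + A2)/2 * L,  A = pi*(D/200)^2
A1 = pi*(53.0/200)^2 = 0.220618 m^2
A2 = pi*(24.9/200)^2 = 0.048695 m^2
V = (0.220618+0.048695)/2*4.9 = 0.6598 m^3

0.6598


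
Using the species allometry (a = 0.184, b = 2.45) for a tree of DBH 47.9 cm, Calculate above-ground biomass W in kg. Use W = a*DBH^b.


Formula: W = a * DBH^b  (allometric power law)
DBH^b = 47.9^2.45 = 13086.4548
W = 0.184 * 13086.4548 = 2407.9 kg

2407.9


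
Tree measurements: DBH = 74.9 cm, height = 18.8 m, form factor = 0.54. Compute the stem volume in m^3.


Formula: V = pi * (DBH/200)^2 * H * ff
Radius = DBH/200 = 74.9/200 = 0.3745 m
Radius^2 = 0.3745^2 = 0.14025025 m^2
V = pi * 0.14025025 * 18.8 * 0.54
V = 4.473 m^3

4.473


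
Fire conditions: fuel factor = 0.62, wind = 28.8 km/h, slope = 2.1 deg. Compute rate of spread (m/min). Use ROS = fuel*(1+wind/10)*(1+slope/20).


Formula: ROS = fuel * (1 + wind/10) * (1 + slope/20)
Wind factor = 1 + 28.8/10 = 3.88
Slope factor = 1 + 2.1/20 = 1.105
ROS = 0.62 * 3.88 * 1.105 = 2.66 m/min

2.66


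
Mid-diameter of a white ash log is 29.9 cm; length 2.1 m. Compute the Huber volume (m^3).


Huber: V = Am * L,  Am = pi*(Dm/200)^2
Am = pi*(29.9/200)^2 = 0.070215 m^2
V = 0.070215*2.1 = 0.1475 m^3

0.1475


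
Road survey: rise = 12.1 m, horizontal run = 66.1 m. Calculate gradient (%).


Formula: Gradient = rise / run * 100
Gradient = 12.1 / 66.1 * 100 = 18.3%

18.3


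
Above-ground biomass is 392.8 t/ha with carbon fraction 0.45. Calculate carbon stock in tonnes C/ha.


Formula: Carbon Stock = Biomass * Carbon Fraction
C = 392.8 t/ha * 0.45
C = 176.8 t C/ha

176.8


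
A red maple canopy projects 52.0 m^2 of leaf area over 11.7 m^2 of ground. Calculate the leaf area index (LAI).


Formula: LAI = total leaf area / ground area  (dimensionless)
LAI = 52.0 m^2 / 11.7 m^2
LAI = 4.44

4.44


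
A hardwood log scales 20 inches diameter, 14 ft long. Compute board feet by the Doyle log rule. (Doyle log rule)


Doyle: BF = (D - 4)^2 * L / 16
Adjusted diameter = 20 - 4 = 16 in
(D-4)^2 = 16^2 = 256
BF = 256 * 14 / 16 = 224 BF

224


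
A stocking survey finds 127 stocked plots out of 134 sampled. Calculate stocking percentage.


Formula: Stocking % = stocked plots / total plots * 100
Stocking = 127 / 134 * 100
Stocking = 0.9478 * 100 = 94.8%

94.8


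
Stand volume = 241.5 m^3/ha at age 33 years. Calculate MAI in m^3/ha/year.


Formula: MAI = Total Volume / Stand Age
MAI = 241.5 m^3/ha / 33 years
MAI = 7.32 m^3/ha/year

7.32


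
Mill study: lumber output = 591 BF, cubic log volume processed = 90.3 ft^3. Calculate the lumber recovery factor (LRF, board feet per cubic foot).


Formula: LRF = Lumber Output (BF) / Log Input (ft^3)
LRF = 591 BF / 90.3 ft^3
LRF = 6.54 BF/ft^3

6.54


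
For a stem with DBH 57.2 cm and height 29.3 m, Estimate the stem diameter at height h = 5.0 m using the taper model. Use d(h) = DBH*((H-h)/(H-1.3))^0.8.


Taper: d(h) = DBH * ((H - h) / (H - 1.3))^0.8
Numerator = H - h = 29.3 - 5.0 = 24.3 m
Denominator = H - 1.3 = 29.3 - 1.3 = 28.0 m
Ratio = 24.3 / 28.0 = 0.86786
d = 57.2 * 0.86786^0.8 = 51.1 cm

51.1


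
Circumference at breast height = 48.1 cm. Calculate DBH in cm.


Formula: DBH = C / pi
DBH = 48.1 / pi
pi = 3.14159...
DBH = 15.3 cm

15.3


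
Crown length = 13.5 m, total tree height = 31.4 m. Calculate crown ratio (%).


Formula: Crown Ratio = (Crown Length / Total Height) * 100
CR = (13.5 m / 31.4 m) * 100
CR = 0.4299 * 100 = 43.0%

43.0


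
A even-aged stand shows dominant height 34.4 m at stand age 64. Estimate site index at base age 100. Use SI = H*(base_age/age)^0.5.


Formula: SI = H_dom * (base_age / age)^0.5
Age ratio = 100 / 64 = 1.5625
sqrt(age_ratio) = 1.25
SI = 34.4 * 1.25 = 43.0 m

43.0


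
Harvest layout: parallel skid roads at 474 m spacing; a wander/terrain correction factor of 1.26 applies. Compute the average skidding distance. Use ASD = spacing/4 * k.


Formula: ASD = (spacing / 4) * correction
Uncorrected distance = spacing / 4 = 474 / 4 = 118.5 m
ASD = 118.5 * 1.26 = 149 m

149


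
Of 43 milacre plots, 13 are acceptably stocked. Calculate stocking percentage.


Formula: Stocking % = stocked plots / total plots * 100
Stocking = 13 / 43 * 100
Stocking = 0.3023 * 100 = 30.2%

30.2


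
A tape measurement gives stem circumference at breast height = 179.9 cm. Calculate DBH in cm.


Formula: DBH = C / pi
DBH = 179.9 / pi
pi = 3.14159...
DBH = 57.3 cm

57.3


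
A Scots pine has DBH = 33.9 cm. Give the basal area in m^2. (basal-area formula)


Formula: BA = pi * (DBH/2)^2 / 10000  (cm^2 to m^2)
Radius = DBH/2 = 33.9/2 = 16.95 cm
BA = pi * 16.95^2 / 10000
   = 902.5874 cm^2 / 10000
   = 0.0903 m^2

0.0903


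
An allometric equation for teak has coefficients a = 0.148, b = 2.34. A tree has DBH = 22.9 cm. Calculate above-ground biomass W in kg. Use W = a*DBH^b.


Formula: W = a * DBH^b  (allometric power law)
DBH^b = 22.9^2.34 = 1520.6001
W = 0.148 * 1520.6001 = 225.0 kg

225.0


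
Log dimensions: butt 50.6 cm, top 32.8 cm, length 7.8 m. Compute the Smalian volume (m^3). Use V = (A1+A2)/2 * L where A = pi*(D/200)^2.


Smalian: V = (A1 + A2)/2 * L,  A = pi*(D/200)^2
A1 = pi*(50.6/200)^2 = 0.20109 m^2
A2 = pi*(32.8/200)^2 = 0.084496 m^2
V = (0.20109+0.084496)/2*7.8 = 1.1138 m^3

1.1138


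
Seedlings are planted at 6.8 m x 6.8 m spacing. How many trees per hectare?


Formula: TPH = 10000 m^2/ha / (spacing_x * spacing_y)
Area per tree = 6.8 m * 6.8 m = 46.24 m^2
TPH = 10000 / 46.24 = 216 trees/ha

216


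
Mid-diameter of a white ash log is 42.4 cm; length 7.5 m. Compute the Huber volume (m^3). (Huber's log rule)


Huber: V = Am * L,  Am = pi*(Dm/200)^2
Am = pi*(42.4/200)^2 = 0.141196 m^2
V = 0.141196*7.5 = 1.059 m^3

1.059


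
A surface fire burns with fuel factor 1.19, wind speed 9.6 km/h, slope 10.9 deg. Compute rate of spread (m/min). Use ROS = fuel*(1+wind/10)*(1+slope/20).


Formula: ROS = fuel * (1 + wind/10) * (1 + slope/20)
Wind factor = 1 + 9.6/10 = 1.96
Slope factor = 1 + 10.9/20 = 1.545
ROS = 1.19 * 1.96 * 1.545 = 3.6 m/min

3.6


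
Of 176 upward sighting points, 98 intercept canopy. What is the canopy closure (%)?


Formula: Canopy closure = covered points / total points * 100
Closure = 98 / 176 * 100
Closure = 0.5568 * 100 = 55.7%

55.7


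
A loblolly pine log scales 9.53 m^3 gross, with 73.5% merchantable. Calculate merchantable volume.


Formula: MV = V_total * (merchantable_pct / 100)
Merchantable fraction = 73.5% / 100 = 0.735
MV = 9.53 m^3 * 0.735 = 7.005 m^3

7.005


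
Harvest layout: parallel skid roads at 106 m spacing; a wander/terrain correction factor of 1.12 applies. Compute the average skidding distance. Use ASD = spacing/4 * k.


Formula: ASD = (spacing / 4) * correction
Uncorrected distance = spacing / 4 = 106 / 4 = 26.5 m
ASD = 26.5 * 1.12 = 30 m

30


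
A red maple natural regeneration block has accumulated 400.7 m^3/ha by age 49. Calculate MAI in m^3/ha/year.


Formula: MAI = Total Volume / Stand Age
MAI = 400.7 m^3/ha / 49 years
MAI = 8.18 m^3/ha/year

8.18


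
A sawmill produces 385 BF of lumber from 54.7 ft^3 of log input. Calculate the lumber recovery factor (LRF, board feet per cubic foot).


Formula: LRF = Lumber Output (BF) / Log Input (ft^3)
LRF = 385 BF / 54.7 ft^3
LRF = 7.04 BF/ft^3

7.04


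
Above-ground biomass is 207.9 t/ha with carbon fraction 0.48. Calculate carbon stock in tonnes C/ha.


Formula: Carbon Stock = Biomass * Carbon Fraction
C = 207.9 t/ha * 0.48
C = 99.8 t C/ha

99.8


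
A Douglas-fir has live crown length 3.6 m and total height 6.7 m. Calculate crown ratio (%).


Formula: Crown Ratio = (Crown Length / Total Height) * 100
CR = (3.6 m / 6.7 m) * 100
CR = 0.5373 * 100 = 53.7%

53.7


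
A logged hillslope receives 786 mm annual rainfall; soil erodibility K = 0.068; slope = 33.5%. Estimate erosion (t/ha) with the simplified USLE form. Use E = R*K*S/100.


Formula: E = R * K * S / 100  (simplified USLE)
R * K = 786 * 0.068 = 53.448
E = 53.448 * 33.5 / 100 = 17.91 t/ha

17.91


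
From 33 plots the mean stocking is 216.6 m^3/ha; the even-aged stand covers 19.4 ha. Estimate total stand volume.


Formula: Total Volume = Mean Volume per ha * Total Area
Total Volume = 216.6 m^3/ha * 19.4 ha
Total Volume = 4202 m^3

4202


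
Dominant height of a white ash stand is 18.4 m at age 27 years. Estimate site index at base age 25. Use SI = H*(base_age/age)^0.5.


Formula: SI = H_dom * (base_age / age)^0.5
Age ratio = 25 / 27 = 0.92593
sqrt(age_ratio) = 0.96225
SI = 18.4 * 0.96225 = 17.7 m

17.7


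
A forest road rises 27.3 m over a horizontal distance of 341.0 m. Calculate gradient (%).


Formula: Gradient = rise / run * 100
Gradient = 27.3 / 341.0 * 100 = 8.0%

8.0


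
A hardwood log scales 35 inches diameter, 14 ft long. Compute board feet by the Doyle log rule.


Doyle: BF = (D - 4)^2 * L / 16
Adjusted diameter = 35 - 4 = 31 in
(D-4)^2 = 31^2 = 961
BF = 961 * 14 / 16 = 841 BF

841


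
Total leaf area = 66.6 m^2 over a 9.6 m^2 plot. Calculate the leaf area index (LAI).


Formula: LAI = total leaf area / ground area  (dimensionless)
LAI = 66.6 m^2 / 9.6 m^2
LAI = 6.94

6.94


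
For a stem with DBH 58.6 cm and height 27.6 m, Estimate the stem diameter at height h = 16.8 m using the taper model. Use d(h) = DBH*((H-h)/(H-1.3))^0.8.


Taper: d(h) = DBH * ((H - h) / (H - 1.3))^0.8
Numerator = H - h = 27.6 - 16.8 = 10.8 m
Denominator = H - 1.3 = 27.6 - 1.3 = 26.3 m
Ratio = 10.8 / 26.3 = 0.41065
d = 58.6 * 0.41065^0.8 = 28.8 cm

28.8


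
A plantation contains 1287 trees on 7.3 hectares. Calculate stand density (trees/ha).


Formula: Stand Density = N_trees / Area_ha
Density = 1287 trees / 7.3 ha
Density = 176 trees/ha

176


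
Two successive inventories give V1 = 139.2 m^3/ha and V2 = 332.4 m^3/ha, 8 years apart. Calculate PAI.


Formula: PAI = (V_T2 - V_T1) / (T2 - T1)
Volume increment = 332.4 - 139.2 = 193.2 m^3/ha
PAI = 193.2 / 8 = 24.15 m^3/ha/year

24.15


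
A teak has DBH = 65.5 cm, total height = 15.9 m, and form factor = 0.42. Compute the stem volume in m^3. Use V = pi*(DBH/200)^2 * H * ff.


Formula: V = pi * (DBH/200)^2 * H * ff
Radius = DBH/200 = 65.5/200 = 0.3275 m
Radius^2 = 0.3275^2 = 0.10725625 m^2
V = pi * 0.10725625 * 15.9 * 0.42
V = 2.25 m^3

2.25


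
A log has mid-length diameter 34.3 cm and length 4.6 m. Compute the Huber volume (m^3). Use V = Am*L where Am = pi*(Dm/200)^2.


Huber: V = Am * L,  Am = pi*(Dm/200)^2
Am = pi*(34.3/200)^2 = 0.092401 m^2
V = 0.092401*4.6 = 0.425 m^3

0.425


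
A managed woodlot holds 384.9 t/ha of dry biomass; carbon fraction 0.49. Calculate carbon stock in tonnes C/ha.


Formula: Carbon Stock = Biomass * Carbon Fraction
C = 384.9 t/ha * 0.49
C = 188.6 t C/ha

188.6


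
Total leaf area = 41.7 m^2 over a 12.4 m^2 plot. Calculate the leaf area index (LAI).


Formula: LAI = total leaf area / ground area  (dimensionless)
LAI = 41.7 m^2 / 12.4 m^2
LAI = 3.36

3.36


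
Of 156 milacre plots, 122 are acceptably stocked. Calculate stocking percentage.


Formula: Stocking % = stocked plots / total plots * 100
Stocking = 122 / 156 * 100
Stocking = 0.7821 * 100 = 78.2%

78.2


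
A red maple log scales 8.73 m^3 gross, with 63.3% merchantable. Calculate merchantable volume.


Formula: MV = V_total * (merchantable_pct / 100)
Merchantable fraction = 63.3% / 100 = 0.633
MV = 8.73 m^3 * 0.633 = 5.526 m^3

5.526


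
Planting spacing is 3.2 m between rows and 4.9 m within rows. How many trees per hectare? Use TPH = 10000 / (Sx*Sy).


Formula: TPH = 10000 m^2/ha / (spacing_x * spacing_y)
Area per tree = 3.2 m * 4.9 m = 15.68 m^2
TPH = 10000 / 15.68 = 638 trees/ha

638


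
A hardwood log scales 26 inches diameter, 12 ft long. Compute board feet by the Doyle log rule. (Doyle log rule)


Doyle: BF = (D - 4)^2 * L / 16
Adjusted diameter = 26 - 4 = 22 in
(D-4)^2 = 22^2 = 484
BF = 484 * 12 / 16 = 363 BF

363


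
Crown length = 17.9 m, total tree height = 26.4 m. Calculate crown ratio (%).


Formula: Crown Ratio = (Crown Length / Total Height) * 100
CR = (17.9 m / 26.4 m) * 100
CR = 0.678 * 100 = 67.8%

67.8


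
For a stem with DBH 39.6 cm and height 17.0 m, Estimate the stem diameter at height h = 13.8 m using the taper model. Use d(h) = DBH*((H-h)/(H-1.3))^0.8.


Taper: d(h) = DBH * ((H - h) / (H - 1.3))^0.8
Numerator = H - h = 17.0 - 13.8 = 3.2 m
Denominator = H - 1.3 = 17.0 - 1.3 = 15.7 m
Ratio = 3.2 / 15.7 = 0.20382
d = 39.6 * 0.20382^0.8 = 11.1 cm

11.1


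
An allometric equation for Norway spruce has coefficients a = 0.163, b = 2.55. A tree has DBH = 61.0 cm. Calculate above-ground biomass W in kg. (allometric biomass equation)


Formula: W = a * DBH^b  (allometric power law)
DBH^b = 61.0^2.55 = 35693.6597
W = 0.163 * 35693.6597 = 5818.1 kg

5818.1


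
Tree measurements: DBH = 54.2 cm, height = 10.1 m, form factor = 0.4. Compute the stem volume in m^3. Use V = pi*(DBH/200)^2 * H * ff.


Formula: V = pi * (DBH/200)^2 * H * ff
Radius = DBH/200 = 54.2/200 = 0.271 m
Radius^2 = 0.271^2 = 0.073441 m^2
V = pi * 0.073441 * 10.1 * 0.4
V = 0.932 m^3

0.932


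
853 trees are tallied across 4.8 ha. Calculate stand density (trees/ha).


Formula: Stand Density = N_trees / Area_ha
Density = 853 trees / 4.8 ha
Density = 178 trees/ha

178


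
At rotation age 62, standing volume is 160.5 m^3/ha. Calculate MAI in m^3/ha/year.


Formula: MAI = Total Volume / Stand Age
MAI = 160.5 m^3/ha / 62 years
MAI = 2.59 m^3/ha/year

2.59


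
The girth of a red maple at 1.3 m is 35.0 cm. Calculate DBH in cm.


Formula: DBH = C / pi
DBH = 35.0 / pi
pi = 3.14159...
DBH = 11.1 cm

11.1


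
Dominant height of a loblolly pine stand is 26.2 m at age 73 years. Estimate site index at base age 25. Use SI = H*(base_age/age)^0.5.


Formula: SI = H_dom * (base_age / age)^0.5
Age ratio = 25 / 73 = 0.34247
sqrt(age_ratio) = 0.58521
SI = 26.2 * 0.58521 = 15.3 m

15.3


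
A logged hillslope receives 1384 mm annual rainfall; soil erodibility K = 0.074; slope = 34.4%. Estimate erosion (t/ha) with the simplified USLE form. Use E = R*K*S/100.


Formula: E = R * K * S / 100  (simplified USLE)
R * K = 1384 * 0.074 = 102.416
E = 102.416 * 34.4 / 100 = 35.23 t/ha

35.23


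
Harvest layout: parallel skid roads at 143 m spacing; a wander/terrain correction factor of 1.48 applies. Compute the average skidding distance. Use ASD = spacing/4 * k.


Formula: ASD = (spacing / 4) * correction
Uncorrected distance = spacing / 4 = 143 / 4 = 35.75 m
ASD = 35.75 * 1.48 = 53 m

53


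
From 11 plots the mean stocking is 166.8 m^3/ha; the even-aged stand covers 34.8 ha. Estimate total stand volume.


Formula: Total Volume = Mean Volume per ha * Total Area
Total Volume = 166.8 m^3/ha * 34.8 ha
Total Volume = 5805 m^3

5805


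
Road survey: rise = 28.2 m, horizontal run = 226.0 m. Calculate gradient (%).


Formula: Gradient = rise / run * 100
Gradient = 28.2 / 226.0 * 100 = 12.5%

12.5


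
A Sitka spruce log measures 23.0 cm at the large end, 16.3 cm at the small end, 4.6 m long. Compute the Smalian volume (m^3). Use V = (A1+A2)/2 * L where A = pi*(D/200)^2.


Smalian: V = (A1 + A2)/2 * L,  A = pi*(D/200)^2
A1 = pi*(23.0/200)^2 = 0.041548 m^2
A2 = pi*(16.3/200)^2 = 0.020867 m^2
V = (0.041548+0.020867)/2*4.6 = 0.1436 m^3

0.1436


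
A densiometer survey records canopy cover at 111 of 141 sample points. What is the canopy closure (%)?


Formula: Canopy closure = covered points / total points * 100
Closure = 111 / 141 * 100
Closure = 0.7872 * 100 = 78.7%

78.7


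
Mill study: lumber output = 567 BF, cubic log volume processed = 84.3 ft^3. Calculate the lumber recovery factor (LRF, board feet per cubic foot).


Formula: LRF = Lumber Output (BF) / Log Input (ft^3)
LRF = 567 BF / 84.3 ft^3
LRF = 6.73 BF/ft^3

6.73


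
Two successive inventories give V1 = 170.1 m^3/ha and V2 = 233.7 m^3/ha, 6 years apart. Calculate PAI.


Formula: PAI = (V_T2 - V_T1) / (T2 - T1)
Volume increment = 233.7 - 170.1 = 63.6 m^3/ha
PAI = 63.6 / 6 = 10.6 m^3/ha/year

10.6


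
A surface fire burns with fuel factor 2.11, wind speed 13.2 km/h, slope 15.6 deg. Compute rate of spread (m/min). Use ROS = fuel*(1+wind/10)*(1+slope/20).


Formula: ROS = fuel * (1 + wind/10) * (1 + slope/20)
Wind factor = 1 + 13.2/10 = 2.32
Slope factor = 1 + 15.6/20 = 1.78
ROS = 2.11 * 2.32 * 1.78 = 8.71 m/min

8.71


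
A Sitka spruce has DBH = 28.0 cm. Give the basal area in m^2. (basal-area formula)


Formula: BA = pi * (DBH/2)^2 / 10000  (cm^2 to m^2)
Radius = DBH/2 = 28.0/2 = 14.0 cm
BA = pi * 14.0^2 / 10000
   = 615.7522 cm^2 / 10000
   = 0.0616 m^2

0.0616


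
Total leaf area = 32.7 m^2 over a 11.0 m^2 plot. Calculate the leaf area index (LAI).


Formula: LAI = total leaf area / ground area  (dimensionless)
LAI = 32.7 m^2 / 11.0 m^2
LAI = 2.97

2.97


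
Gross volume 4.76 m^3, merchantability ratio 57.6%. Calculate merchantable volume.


Formula: MV = V_total * (merchantable_pct / 100)
Merchantable fraction = 57.6% / 100 = 0.576
MV = 4.76 m^3 * 0.576 = 2.742 m^3

2.742


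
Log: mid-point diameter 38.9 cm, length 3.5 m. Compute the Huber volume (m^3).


Huber: V = Am * L,  Am = pi*(Dm/200)^2
Am = pi*(38.9/200)^2 = 0.118847 m^2
V = 0.118847*3.5 = 0.416 m^3

0.416


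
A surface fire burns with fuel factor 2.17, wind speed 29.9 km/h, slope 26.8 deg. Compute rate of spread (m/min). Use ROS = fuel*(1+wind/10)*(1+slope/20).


Formula: ROS = fuel * (1 + wind/10) * (1 + slope/20)
Wind factor = 1 + 29.9/10 = 3.99
Slope factor = 1 + 26.8/20 = 2.34
ROS = 2.17 * 3.99 * 2.34 = 20.26 m/min

20.26


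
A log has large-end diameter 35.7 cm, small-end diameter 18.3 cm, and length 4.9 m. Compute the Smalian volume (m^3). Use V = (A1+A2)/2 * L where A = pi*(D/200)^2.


Smalian: V = (A1 + A2)/2 * L,  A = pi*(D/200)^2
A1 = pi*(35.7/200)^2 = 0.100098 m^2
A2 = pi*(18.3/200)^2 = 0.026302 m^2
V = (0.100098+0.026302)/2*4.9 = 0.3097 m^3

0.3097


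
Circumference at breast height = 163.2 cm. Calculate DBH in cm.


Formula: DBH = C / pi
DBH = 163.2 / pi
pi = 3.14159...
DBH = 51.9 cm

51.9


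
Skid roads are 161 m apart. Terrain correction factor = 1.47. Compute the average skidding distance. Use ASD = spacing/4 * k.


Formula: ASD = (spacing / 4) * correction
Uncorrected distance = spacing / 4 = 161 / 4 = 40.25 m
ASD = 40.25 * 1.47 = 59 m

59


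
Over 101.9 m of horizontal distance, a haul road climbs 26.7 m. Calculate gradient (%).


Formula: Gradient = rise / run * 100
Gradient = 26.7 / 101.9 * 100 = 26.2%

26.2


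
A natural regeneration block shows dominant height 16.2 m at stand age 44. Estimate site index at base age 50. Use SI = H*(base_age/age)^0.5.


Formula: SI = H_dom * (base_age / age)^0.5
Age ratio = 50 / 44 = 1.13636
sqrt(age_ratio) = 1.066
SI = 16.2 * 1.066 = 17.3 m

17.3


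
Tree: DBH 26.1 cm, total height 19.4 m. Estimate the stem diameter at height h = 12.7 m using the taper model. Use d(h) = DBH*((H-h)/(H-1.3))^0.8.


Taper: d(h) = DBH * ((H - h) / (H - 1.3))^0.8
Numerator = H - h = 19.4 - 12.7 = 6.7 m
Denominator = H - 1.3 = 19.4 - 1.3 = 18.1 m
Ratio = 6.7 / 18.1 = 0.37017
d = 26.1 * 0.37017^0.8 = 11.8 cm

11.8


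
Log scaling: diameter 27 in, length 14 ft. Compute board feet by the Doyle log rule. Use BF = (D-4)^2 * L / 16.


Doyle: BF = (D - 4)^2 * L / 16
Adjusted diameter = 27 - 4 = 23 in
(D-4)^2 = 23^2 = 529
BF = 529 * 14 / 16 = 463 BF

463


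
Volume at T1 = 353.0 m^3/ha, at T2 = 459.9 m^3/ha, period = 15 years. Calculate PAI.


Formula: PAI = (V_T2 - V_T1) / (T2 - T1)
Volume increment = 459.9 - 353.0 = 106.9 m^3/ha
PAI = 106.9 / 15 = 7.13 m^3/ha/year

7.13


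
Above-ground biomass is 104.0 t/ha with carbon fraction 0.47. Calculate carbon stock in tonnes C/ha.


Formula: Carbon Stock = Biomass * Carbon Fraction
C = 104.0 t/ha * 0.47
C = 48.9 t C/ha

48.9


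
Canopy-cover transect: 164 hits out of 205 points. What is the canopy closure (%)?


Formula: Canopy closure = covered points / total points * 100
Closure = 164 / 205 * 100
Closure = 0.8 * 100 = 80.0%

80.0


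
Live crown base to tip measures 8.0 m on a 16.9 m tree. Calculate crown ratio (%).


Formula: Crown Ratio = (Crown Length / Total Height) * 100
CR = (8.0 m / 16.9 m) * 100
CR = 0.4734 * 100 = 47.3%

47.3


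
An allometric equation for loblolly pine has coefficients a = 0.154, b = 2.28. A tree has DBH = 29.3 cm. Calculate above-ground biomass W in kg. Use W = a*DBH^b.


Formula: W = a * DBH^b  (allometric power law)
DBH^b = 29.3^2.28 = 2210.3354
W = 0.154 * 2210.3354 = 340.4 kg

340.4


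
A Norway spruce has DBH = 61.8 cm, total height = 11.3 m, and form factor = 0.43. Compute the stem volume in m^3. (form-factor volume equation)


Formula: V = pi * (DBH/200)^2 * H * ff
Radius = DBH/200 = 61.8/200 = 0.309 m
Radius^2 = 0.309^2 = 0.095481 m^2
V = pi * 0.095481 * 11.3 * 0.43
V = 1.458 m^3

1.458


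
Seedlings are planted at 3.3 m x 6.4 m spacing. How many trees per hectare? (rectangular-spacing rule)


Formula: TPH = 10000 m^2/ha / (spacing_x * spacing_y)
Area per tree = 3.3 m * 6.4 m = 21.12 m^2
TPH = 10000 / 21.12 = 473 trees/ha

473


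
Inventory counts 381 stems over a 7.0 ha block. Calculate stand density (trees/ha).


Formula: Stand Density = N_trees / Area_ha
Density = 381 trees / 7.0 ha
Density = 54 trees/ha

54


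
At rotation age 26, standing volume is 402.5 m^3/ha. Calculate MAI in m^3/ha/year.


Formula: MAI = Total Volume / Stand Age
MAI = 402.5 m^3/ha / 26 years
MAI = 15.48 m^3/ha/year

15.48


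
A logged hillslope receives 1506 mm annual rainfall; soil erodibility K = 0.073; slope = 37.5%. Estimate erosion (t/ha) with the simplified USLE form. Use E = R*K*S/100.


Formula: E = R * K * S / 100  (simplified USLE)
R * K = 1506 * 0.073 = 109.938
E = 109.938 * 37.5 / 100 = 41.23 t/ha

41.23


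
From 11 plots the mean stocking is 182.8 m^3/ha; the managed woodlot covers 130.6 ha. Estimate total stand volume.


Formula: Total Volume = Mean Volume per ha * Total Area
Total Volume = 182.8 m^3/ha * 130.6 ha
Total Volume = 23874 m^3

23874


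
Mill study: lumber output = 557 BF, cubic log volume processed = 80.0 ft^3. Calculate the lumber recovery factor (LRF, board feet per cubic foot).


Formula: LRF = Lumber Output (BF) / Log Input (ft^3)
LRF = 557 BF / 80.0 ft^3
LRF = 6.96 BF/ft^3

6.96


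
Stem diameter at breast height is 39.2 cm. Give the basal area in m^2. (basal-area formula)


Formula: BA = pi * (DBH/2)^2 / 10000  (cm^2 to m^2)
Radius = DBH/2 = 39.2/2 = 19.6 cm
BA = pi * 19.6^2 / 10000
   = 1206.8742 cm^2 / 10000
   = 0.1207 m^2

0.1207


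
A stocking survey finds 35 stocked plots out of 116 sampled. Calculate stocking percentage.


Formula: Stocking % = stocked plots / total plots * 100
Stocking = 35 / 116 * 100
Stocking = 0.3017 * 100 = 30.2%

30.2


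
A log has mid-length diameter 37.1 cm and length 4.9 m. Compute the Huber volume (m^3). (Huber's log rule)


Huber: V = Am * L,  Am = pi*(Dm/200)^2
Am = pi*(37.1/200)^2 = 0.108103 m^2
V = 0.108103*4.9 = 0.5297 m^3

0.5297


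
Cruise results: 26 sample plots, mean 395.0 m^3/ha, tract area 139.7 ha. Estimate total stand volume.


Formula: Total Volume = Mean Volume per ha * Total Area
Total Volume = 395.0 m^3/ha * 139.7 ha
Total Volume = 55182 m^3

55182


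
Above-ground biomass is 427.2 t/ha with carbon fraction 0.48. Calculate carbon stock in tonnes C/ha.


Formula: Carbon Stock = Biomass * Carbon Fraction
C = 427.2 t/ha * 0.48
C = 205.1 t C/ha

205.1


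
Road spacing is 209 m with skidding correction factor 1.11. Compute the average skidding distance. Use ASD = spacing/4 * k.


Formula: ASD = (spacing / 4) * correction
Uncorrected distance = spacing / 4 = 209 / 4 = 52.25 m
ASD = 52.25 * 1.11 = 58 m

58


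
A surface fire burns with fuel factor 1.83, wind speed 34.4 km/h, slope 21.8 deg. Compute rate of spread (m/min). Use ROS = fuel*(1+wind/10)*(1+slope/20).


Formula: ROS = fuel * (1 + wind/10) * (1 + slope/20)
Wind factor = 1 + 34.4/10 = 4.44
Slope factor = 1 + 21.8/20 = 2.09
ROS = 1.83 * 4.44 * 2.09 = 16.98 m/min

16.98


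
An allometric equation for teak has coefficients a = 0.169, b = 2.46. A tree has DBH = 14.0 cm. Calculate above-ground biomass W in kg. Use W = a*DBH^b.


Formula: W = a * DBH^b  (allometric power law)
DBH^b = 14.0^2.46 = 659.8952
W = 0.169 * 659.8952 = 111.5 kg

111.5


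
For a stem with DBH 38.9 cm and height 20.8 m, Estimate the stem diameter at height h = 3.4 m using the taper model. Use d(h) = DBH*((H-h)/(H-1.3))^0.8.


Taper: d(h) = DBH * ((H - h) / (H - 1.3))^0.8
Numerator = H - h = 20.8 - 3.4 = 17.4 m
Denominator = H - 1.3 = 20.8 - 1.3 = 19.5 m
Ratio = 17.4 / 19.5 = 0.89231
d = 38.9 * 0.89231^0.8 = 35.5 cm

35.5


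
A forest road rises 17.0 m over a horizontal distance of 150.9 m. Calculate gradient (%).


Formula: Gradient = rise / run * 100
Gradient = 17.0 / 150.9 * 100 = 11.3%

11.3


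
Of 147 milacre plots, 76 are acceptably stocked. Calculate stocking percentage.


Formula: Stocking % = stocked plots / total plots * 100
Stocking = 76 / 147 * 100
Stocking = 0.517 * 100 = 51.7%

51.7


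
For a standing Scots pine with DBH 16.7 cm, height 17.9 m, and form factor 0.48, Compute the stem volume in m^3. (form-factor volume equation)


Formula: V = pi * (DBH/200)^2 * H * ff
Radius = DBH/200 = 16.7/200 = 0.0835 m
Radius^2 = 0.0835^2 = 0.00697225 m^2
V = pi * 0.00697225 * 17.9 * 0.48
V = 0.188 m^3

0.188


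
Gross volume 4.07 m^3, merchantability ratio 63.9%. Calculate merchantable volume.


Formula: MV = V_total * (merchantable_pct / 100)
Merchantable fraction = 63.9% / 100 = 0.639
MV = 4.07 m^3 * 0.639 = 2.601 m^3

2.601


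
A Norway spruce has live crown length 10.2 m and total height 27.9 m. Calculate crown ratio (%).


Formula: Crown Ratio = (Crown Length / Total Height) * 100
CR = (10.2 m / 27.9 m) * 100
CR = 0.3656 * 100 = 36.6%

36.6


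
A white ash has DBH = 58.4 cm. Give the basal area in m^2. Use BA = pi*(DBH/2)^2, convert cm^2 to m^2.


Formula: BA = pi * (DBH/2)^2 / 10000  (cm^2 to m^2)
Radius = DBH/2 = 58.4/2 = 29.2 cm
BA = pi * 29.2^2 / 10000
   = 2678.6476 cm^2 / 10000
   = 0.2679 m^2

0.2679


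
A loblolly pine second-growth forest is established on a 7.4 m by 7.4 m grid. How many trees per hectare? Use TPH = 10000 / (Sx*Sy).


Formula: TPH = 10000 m^2/ha / (spacing_x * spacing_y)
Area per tree = 7.4 m * 7.4 m = 54.76 m^2
TPH = 10000 / 54.76 = 183 trees/ha

183


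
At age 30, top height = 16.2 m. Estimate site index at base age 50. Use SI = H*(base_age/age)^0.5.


Formula: SI = H_dom * (base_age / age)^0.5
Age ratio = 50 / 30 = 1.66667
sqrt(age_ratio) = 1.29099
SI = 16.2 * 1.29099 = 20.9 m

20.9


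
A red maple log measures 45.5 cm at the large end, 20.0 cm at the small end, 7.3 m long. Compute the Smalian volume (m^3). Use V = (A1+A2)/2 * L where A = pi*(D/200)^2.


Smalian: V = (A1 + A2)/2 * L,  A = pi*(D/200)^2
A1 = pi*(45.5/200)^2 = 0.162597 m^2
A2 = pi*(20.0/200)^2 = 0.031416 m^2
V = (0.162597+0.031416)/2*7.3 = 0.7081 m^3

0.7081


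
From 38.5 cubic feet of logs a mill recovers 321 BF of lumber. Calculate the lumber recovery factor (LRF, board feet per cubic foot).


Formula: LRF = Lumber Output (BF) / Log Input (ft^3)
LRF = 321 BF / 38.5 ft^3
LRF = 8.34 BF/ft^3

8.34


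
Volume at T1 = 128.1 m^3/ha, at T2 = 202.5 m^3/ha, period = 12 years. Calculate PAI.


Formula: PAI = (V_T2 - V_T1) / (T2 - T1)
Volume increment = 202.5 - 128.1 = 74.4 m^3/ha
PAI = 74.4 / 12 = 6.2 m^3/ha/year

6.2


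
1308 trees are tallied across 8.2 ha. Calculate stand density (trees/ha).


Formula: Stand Density = N_trees / Area_ha
Density = 1308 trees / 8.2 ha
Density = 160 trees/ha

160


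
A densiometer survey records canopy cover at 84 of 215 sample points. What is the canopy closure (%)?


Formula: Canopy closure = covered points / total points * 100
Closure = 84 / 215 * 100
Closure = 0.3907 * 100 = 39.1%

39.1


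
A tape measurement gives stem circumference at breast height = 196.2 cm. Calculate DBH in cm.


Formula: DBH = C / pi
DBH = 196.2 / pi
pi = 3.14159...
DBH = 62.5 cm

62.5


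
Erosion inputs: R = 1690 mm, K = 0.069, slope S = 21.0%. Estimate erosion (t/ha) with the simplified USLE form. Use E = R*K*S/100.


Formula: E = R * K * S / 100  (simplified USLE)
R * K = 1690 * 0.069 = 116.61
E = 116.61 * 21.0 / 100 = 24.49 t/ha

24.49


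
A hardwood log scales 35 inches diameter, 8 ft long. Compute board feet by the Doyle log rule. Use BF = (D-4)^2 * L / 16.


Doyle: BF = (D - 4)^2 * L / 16
Adjusted diameter = 35 - 4 = 31 in
(D-4)^2 = 31^2 = 961
BF = 961 * 8 / 16 = 481 BF

481


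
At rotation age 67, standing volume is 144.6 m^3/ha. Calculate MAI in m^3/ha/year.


Formula: MAI = Total Volume / Stand Age
MAI = 144.6 m^3/ha / 67 years
MAI = 2.16 m^3/ha/year

2.16


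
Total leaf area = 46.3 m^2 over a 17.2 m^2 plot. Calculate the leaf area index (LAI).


Formula: LAI = total leaf area / ground area  (dimensionless)
LAI = 46.3 m^2 / 17.2 m^2
LAI = 2.69

2.69


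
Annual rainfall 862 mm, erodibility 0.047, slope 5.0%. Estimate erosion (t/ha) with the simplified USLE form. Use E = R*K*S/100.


Formula: E = R * K * S / 100  (simplified USLE)
R * K = 862 * 0.047 = 40.514
E = 40.514 * 5.0 / 100 = 2.03 t/ha

2.03


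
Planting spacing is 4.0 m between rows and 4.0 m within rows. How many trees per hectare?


Formula: TPH = 10000 m^2/ha / (spacing_x * spacing_y)
Area per tree = 4.0 m * 4.0 m = 16.0 m^2
TPH = 10000 / 16.0 = 625 trees/ha

625


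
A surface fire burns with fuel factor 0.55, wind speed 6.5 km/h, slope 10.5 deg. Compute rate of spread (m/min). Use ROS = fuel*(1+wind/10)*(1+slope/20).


Formula: ROS = fuel * (1 + wind/10) * (1 + slope/20)
Wind factor = 1 + 6.5/10 = 1.65
Slope factor = 1 + 10.5/20 = 1.525
ROS = 0.55 * 1.65 * 1.525 = 1.38 m/min

1.38


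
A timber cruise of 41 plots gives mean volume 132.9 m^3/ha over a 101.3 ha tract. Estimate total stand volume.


Formula: Total Volume = Mean Volume per ha * Total Area
Total Volume = 132.9 m^3/ha * 101.3 ha
Total Volume = 13463 m^3

13463


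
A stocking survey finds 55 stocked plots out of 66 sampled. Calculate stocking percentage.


Formula: Stocking % = stocked plots / total plots * 100
Stocking = 55 / 66 * 100
Stocking = 0.8333 * 100 = 83.3%

83.3


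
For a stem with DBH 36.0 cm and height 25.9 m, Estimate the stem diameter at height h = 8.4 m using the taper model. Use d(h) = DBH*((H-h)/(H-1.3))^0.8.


Taper: d(h) = DBH * ((H - h) / (H - 1.3))^0.8
Numerator = H - h = 25.9 - 8.4 = 17.5 m
Denominator = H - 1.3 = 25.9 - 1.3 = 24.6 m
Ratio = 17.5 / 24.6 = 0.71138
d = 36.0 * 0.71138^0.8 = 27.4 cm

27.4


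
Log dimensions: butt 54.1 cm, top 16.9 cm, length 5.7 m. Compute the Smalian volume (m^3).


Smalian: V = (A1 + A2)/2 * L,  A = pi*(D/200)^2
A1 = pi*(54.1/200)^2 = 0.229871 m^2
A2 = pi*(16.9/200)^2 = 0.022432 m^2
V = (0.229871+0.022432)/2*5.7 = 0.7191 m^3

0.7191


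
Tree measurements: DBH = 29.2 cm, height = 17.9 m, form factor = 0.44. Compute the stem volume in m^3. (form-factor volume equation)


Formula: V = pi * (DBH/200)^2 * H * ff
Radius = DBH/200 = 29.2/200 = 0.146 m
Radius^2 = 0.146^2 = 0.021316 m^2
V = pi * 0.021316 * 17.9 * 0.44
V = 0.527 m^3

0.527


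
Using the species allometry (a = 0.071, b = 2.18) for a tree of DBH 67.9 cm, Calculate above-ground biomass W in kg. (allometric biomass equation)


Formula: W = a * DBH^b  (allometric power law)
DBH^b = 67.9^2.18 = 9850.9045
W = 0.071 * 9850.9045 = 699.4 kg

699.4


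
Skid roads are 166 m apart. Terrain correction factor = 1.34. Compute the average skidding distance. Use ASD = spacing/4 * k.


Formula: ASD = (spacing / 4) * correction
Uncorrected distance = spacing / 4 = 166 / 4 = 41.5 m
ASD = 41.5 * 1.34 = 56 m

56


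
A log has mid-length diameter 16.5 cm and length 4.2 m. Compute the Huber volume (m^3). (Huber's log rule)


Huber: V = Am * L,  Am = pi*(Dm/200)^2
Am = pi*(16.5/200)^2 = 0.021382 m^2
V = 0.021382*4.2 = 0.0898 m^3

0.0898


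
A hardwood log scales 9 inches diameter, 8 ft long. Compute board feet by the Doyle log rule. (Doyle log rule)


Doyle: BF = (D - 4)^2 * L / 16
Adjusted diameter = 9 - 4 = 5 in
(D-4)^2 = 5^2 = 25
BF = 25 * 8 / 16 = 13 BF

13


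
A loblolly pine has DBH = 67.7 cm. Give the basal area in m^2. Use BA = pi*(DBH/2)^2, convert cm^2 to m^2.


Formula: BA = pi * (DBH/2)^2 / 10000  (cm^2 to m^2)
Radius = DBH/2 = 67.7/2 = 33.85 cm
BA = pi * 33.85^2 / 10000
   = 3599.7075 cm^2 / 10000
   = 0.36 m^2

0.36


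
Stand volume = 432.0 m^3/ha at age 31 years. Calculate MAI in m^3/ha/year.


Formula: MAI = Total Volume / Stand Age
MAI = 432.0 m^3/ha / 31 years
MAI = 13.94 m^3/ha/year

13.94


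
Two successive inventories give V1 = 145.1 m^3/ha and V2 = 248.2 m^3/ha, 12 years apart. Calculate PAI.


Formula: PAI = (V_T2 - V_T1) / (T2 - T1)
Volume increment = 248.2 - 145.1 = 103.1 m^3/ha
PAI = 103.1 / 12 = 8.59 m^3/ha/year

8.59


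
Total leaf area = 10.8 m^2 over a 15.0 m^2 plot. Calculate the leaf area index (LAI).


Formula: LAI = total leaf area / ground area  (dimensionless)
LAI = 10.8 m^2 / 15.0 m^2
LAI = 0.72

0.72


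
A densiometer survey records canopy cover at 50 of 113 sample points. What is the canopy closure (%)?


Formula: Canopy closure = covered points / total points * 100
Closure = 50 / 113 * 100
Closure = 0.4425 * 100 = 44.2%

44.2


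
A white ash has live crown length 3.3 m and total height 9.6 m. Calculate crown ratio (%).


Formula: Crown Ratio = (Crown Length / Total Height) * 100
CR = (3.3 m / 9.6 m) * 100
CR = 0.3438 * 100 = 34.4%

34.4


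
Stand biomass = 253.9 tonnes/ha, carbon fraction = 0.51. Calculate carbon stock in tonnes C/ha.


Formula: Carbon Stock = Biomass * Carbon Fraction
C = 253.9 t/ha * 0.51
C = 129.5 t C/ha

129.5


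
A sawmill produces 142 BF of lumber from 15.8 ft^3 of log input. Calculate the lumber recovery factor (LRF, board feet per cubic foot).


Formula: LRF = Lumber Output (BF) / Log Input (ft^3)
LRF = 142 BF / 15.8 ft^3
LRF = 8.99 BF/ft^3

8.99
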